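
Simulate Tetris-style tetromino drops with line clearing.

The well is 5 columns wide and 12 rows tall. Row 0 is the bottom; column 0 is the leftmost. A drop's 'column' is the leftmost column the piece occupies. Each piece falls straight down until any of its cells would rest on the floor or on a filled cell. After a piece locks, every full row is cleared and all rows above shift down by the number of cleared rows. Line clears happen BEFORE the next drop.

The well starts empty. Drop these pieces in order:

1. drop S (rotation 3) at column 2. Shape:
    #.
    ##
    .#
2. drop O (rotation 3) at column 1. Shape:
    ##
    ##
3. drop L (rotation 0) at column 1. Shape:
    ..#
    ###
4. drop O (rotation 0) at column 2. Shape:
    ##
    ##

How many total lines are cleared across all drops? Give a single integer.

Drop 1: S rot3 at col 2 lands with bottom-row=0; cleared 0 line(s) (total 0); column heights now [0 0 3 2 0], max=3
Drop 2: O rot3 at col 1 lands with bottom-row=3; cleared 0 line(s) (total 0); column heights now [0 5 5 2 0], max=5
Drop 3: L rot0 at col 1 lands with bottom-row=5; cleared 0 line(s) (total 0); column heights now [0 6 6 7 0], max=7
Drop 4: O rot0 at col 2 lands with bottom-row=7; cleared 0 line(s) (total 0); column heights now [0 6 9 9 0], max=9

Answer: 0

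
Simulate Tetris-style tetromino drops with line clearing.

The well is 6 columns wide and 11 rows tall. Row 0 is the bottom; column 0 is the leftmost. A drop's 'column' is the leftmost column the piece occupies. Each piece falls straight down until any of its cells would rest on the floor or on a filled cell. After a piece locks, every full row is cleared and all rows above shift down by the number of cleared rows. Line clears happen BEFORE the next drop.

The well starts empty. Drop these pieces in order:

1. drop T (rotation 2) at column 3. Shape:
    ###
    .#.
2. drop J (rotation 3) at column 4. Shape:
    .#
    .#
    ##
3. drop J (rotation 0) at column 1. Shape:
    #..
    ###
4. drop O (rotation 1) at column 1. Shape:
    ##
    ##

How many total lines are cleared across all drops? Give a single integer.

Drop 1: T rot2 at col 3 lands with bottom-row=0; cleared 0 line(s) (total 0); column heights now [0 0 0 2 2 2], max=2
Drop 2: J rot3 at col 4 lands with bottom-row=2; cleared 0 line(s) (total 0); column heights now [0 0 0 2 3 5], max=5
Drop 3: J rot0 at col 1 lands with bottom-row=2; cleared 0 line(s) (total 0); column heights now [0 4 3 3 3 5], max=5
Drop 4: O rot1 at col 1 lands with bottom-row=4; cleared 0 line(s) (total 0); column heights now [0 6 6 3 3 5], max=6

Answer: 0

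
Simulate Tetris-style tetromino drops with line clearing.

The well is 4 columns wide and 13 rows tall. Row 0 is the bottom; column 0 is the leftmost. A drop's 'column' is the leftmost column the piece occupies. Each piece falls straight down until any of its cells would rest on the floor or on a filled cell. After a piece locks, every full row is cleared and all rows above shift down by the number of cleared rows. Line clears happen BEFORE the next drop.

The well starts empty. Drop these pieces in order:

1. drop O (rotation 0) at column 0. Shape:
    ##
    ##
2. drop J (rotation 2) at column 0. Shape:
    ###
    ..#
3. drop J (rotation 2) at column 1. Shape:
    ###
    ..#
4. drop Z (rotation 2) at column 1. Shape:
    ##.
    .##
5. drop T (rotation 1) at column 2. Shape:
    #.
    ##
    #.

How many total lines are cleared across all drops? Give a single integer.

Answer: 1

Derivation:
Drop 1: O rot0 at col 0 lands with bottom-row=0; cleared 0 line(s) (total 0); column heights now [2 2 0 0], max=2
Drop 2: J rot2 at col 0 lands with bottom-row=1; cleared 0 line(s) (total 0); column heights now [3 3 3 0], max=3
Drop 3: J rot2 at col 1 lands with bottom-row=2; cleared 1 line(s) (total 1); column heights now [2 3 3 3], max=3
Drop 4: Z rot2 at col 1 lands with bottom-row=3; cleared 0 line(s) (total 1); column heights now [2 5 5 4], max=5
Drop 5: T rot1 at col 2 lands with bottom-row=5; cleared 0 line(s) (total 1); column heights now [2 5 8 7], max=8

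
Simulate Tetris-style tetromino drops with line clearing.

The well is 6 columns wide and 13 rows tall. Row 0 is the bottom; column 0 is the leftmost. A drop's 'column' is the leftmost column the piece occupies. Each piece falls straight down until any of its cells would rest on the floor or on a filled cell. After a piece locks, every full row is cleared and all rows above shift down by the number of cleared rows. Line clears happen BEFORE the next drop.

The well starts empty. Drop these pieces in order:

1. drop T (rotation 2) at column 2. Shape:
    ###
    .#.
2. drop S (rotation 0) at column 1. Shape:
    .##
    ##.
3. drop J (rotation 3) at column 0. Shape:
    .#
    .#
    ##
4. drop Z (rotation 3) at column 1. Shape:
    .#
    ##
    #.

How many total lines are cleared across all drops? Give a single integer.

Drop 1: T rot2 at col 2 lands with bottom-row=0; cleared 0 line(s) (total 0); column heights now [0 0 2 2 2 0], max=2
Drop 2: S rot0 at col 1 lands with bottom-row=2; cleared 0 line(s) (total 0); column heights now [0 3 4 4 2 0], max=4
Drop 3: J rot3 at col 0 lands with bottom-row=3; cleared 0 line(s) (total 0); column heights now [4 6 4 4 2 0], max=6
Drop 4: Z rot3 at col 1 lands with bottom-row=6; cleared 0 line(s) (total 0); column heights now [4 8 9 4 2 0], max=9

Answer: 0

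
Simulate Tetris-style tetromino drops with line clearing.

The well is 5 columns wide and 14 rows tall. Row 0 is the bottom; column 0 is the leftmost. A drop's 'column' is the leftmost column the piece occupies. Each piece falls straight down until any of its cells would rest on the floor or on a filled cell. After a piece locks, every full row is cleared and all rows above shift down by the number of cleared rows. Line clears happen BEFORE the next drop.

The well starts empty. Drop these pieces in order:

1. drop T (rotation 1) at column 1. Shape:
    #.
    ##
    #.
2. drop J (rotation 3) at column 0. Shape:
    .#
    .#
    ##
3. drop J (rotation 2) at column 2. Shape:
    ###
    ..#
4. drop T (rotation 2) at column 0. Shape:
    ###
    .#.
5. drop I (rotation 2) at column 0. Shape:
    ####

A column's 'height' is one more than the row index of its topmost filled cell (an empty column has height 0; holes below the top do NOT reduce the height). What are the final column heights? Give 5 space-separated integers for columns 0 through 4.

Answer: 9 9 9 9 3

Derivation:
Drop 1: T rot1 at col 1 lands with bottom-row=0; cleared 0 line(s) (total 0); column heights now [0 3 2 0 0], max=3
Drop 2: J rot3 at col 0 lands with bottom-row=3; cleared 0 line(s) (total 0); column heights now [4 6 2 0 0], max=6
Drop 3: J rot2 at col 2 lands with bottom-row=1; cleared 0 line(s) (total 0); column heights now [4 6 3 3 3], max=6
Drop 4: T rot2 at col 0 lands with bottom-row=6; cleared 0 line(s) (total 0); column heights now [8 8 8 3 3], max=8
Drop 5: I rot2 at col 0 lands with bottom-row=8; cleared 0 line(s) (total 0); column heights now [9 9 9 9 3], max=9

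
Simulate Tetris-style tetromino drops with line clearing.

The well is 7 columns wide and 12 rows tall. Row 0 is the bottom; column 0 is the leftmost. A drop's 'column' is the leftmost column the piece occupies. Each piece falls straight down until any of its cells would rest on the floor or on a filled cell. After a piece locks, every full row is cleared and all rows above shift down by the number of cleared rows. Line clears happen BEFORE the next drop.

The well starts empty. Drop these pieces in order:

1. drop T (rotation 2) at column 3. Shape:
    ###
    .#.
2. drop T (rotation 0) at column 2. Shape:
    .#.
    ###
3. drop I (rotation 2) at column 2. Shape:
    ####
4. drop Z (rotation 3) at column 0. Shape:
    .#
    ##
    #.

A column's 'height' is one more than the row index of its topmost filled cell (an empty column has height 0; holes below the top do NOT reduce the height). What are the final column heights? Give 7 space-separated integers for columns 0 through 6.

Drop 1: T rot2 at col 3 lands with bottom-row=0; cleared 0 line(s) (total 0); column heights now [0 0 0 2 2 2 0], max=2
Drop 2: T rot0 at col 2 lands with bottom-row=2; cleared 0 line(s) (total 0); column heights now [0 0 3 4 3 2 0], max=4
Drop 3: I rot2 at col 2 lands with bottom-row=4; cleared 0 line(s) (total 0); column heights now [0 0 5 5 5 5 0], max=5
Drop 4: Z rot3 at col 0 lands with bottom-row=0; cleared 0 line(s) (total 0); column heights now [2 3 5 5 5 5 0], max=5

Answer: 2 3 5 5 5 5 0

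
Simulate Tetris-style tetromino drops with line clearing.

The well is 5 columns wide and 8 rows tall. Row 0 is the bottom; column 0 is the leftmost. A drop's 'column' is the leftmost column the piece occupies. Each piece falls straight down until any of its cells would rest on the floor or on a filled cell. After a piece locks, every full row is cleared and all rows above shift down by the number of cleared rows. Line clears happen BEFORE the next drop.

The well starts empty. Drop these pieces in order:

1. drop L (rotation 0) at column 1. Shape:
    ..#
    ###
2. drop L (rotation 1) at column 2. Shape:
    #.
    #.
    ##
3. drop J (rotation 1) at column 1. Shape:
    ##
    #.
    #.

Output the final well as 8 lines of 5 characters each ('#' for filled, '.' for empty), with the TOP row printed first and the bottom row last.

Answer: .....
.....
.##..
.##..
.##..
..##.
...#.
.###.

Derivation:
Drop 1: L rot0 at col 1 lands with bottom-row=0; cleared 0 line(s) (total 0); column heights now [0 1 1 2 0], max=2
Drop 2: L rot1 at col 2 lands with bottom-row=2; cleared 0 line(s) (total 0); column heights now [0 1 5 3 0], max=5
Drop 3: J rot1 at col 1 lands with bottom-row=3; cleared 0 line(s) (total 0); column heights now [0 6 6 3 0], max=6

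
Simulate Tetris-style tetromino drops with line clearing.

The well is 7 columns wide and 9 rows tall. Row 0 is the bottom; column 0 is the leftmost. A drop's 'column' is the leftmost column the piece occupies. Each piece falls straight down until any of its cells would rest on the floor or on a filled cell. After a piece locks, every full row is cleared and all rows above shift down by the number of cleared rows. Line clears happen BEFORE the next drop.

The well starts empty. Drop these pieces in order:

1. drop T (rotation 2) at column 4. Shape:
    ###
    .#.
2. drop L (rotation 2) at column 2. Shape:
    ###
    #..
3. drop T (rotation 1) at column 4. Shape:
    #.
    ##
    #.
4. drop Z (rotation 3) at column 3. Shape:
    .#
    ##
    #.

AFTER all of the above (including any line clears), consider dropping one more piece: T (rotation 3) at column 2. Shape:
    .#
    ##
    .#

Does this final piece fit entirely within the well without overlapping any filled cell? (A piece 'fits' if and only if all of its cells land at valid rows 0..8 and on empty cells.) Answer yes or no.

Answer: no

Derivation:
Drop 1: T rot2 at col 4 lands with bottom-row=0; cleared 0 line(s) (total 0); column heights now [0 0 0 0 2 2 2], max=2
Drop 2: L rot2 at col 2 lands with bottom-row=1; cleared 0 line(s) (total 0); column heights now [0 0 3 3 3 2 2], max=3
Drop 3: T rot1 at col 4 lands with bottom-row=3; cleared 0 line(s) (total 0); column heights now [0 0 3 3 6 5 2], max=6
Drop 4: Z rot3 at col 3 lands with bottom-row=5; cleared 0 line(s) (total 0); column heights now [0 0 3 7 8 5 2], max=8
Test piece T rot3 at col 2 (width 2): heights before test = [0 0 3 7 8 5 2]; fits = False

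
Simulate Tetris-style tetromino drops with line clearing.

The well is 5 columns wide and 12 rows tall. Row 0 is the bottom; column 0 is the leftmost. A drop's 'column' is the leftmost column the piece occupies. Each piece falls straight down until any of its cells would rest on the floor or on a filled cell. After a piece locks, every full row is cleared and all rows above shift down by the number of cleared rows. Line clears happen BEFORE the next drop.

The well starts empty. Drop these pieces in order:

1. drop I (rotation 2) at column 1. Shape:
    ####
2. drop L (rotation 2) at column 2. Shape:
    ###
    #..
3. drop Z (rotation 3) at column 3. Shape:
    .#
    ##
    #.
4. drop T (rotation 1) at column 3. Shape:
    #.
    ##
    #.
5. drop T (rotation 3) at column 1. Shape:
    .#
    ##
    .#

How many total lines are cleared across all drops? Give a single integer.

Answer: 0

Derivation:
Drop 1: I rot2 at col 1 lands with bottom-row=0; cleared 0 line(s) (total 0); column heights now [0 1 1 1 1], max=1
Drop 2: L rot2 at col 2 lands with bottom-row=1; cleared 0 line(s) (total 0); column heights now [0 1 3 3 3], max=3
Drop 3: Z rot3 at col 3 lands with bottom-row=3; cleared 0 line(s) (total 0); column heights now [0 1 3 5 6], max=6
Drop 4: T rot1 at col 3 lands with bottom-row=5; cleared 0 line(s) (total 0); column heights now [0 1 3 8 7], max=8
Drop 5: T rot3 at col 1 lands with bottom-row=3; cleared 0 line(s) (total 0); column heights now [0 5 6 8 7], max=8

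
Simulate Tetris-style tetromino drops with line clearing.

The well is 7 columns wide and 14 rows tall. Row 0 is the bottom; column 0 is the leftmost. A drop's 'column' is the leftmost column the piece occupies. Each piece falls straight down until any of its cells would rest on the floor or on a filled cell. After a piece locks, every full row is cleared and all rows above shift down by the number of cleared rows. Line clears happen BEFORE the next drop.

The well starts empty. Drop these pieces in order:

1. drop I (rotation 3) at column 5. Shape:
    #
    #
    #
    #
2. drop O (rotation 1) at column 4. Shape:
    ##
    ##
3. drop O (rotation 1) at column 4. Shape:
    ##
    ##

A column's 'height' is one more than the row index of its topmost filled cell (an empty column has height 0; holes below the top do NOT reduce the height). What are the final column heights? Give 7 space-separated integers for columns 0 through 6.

Drop 1: I rot3 at col 5 lands with bottom-row=0; cleared 0 line(s) (total 0); column heights now [0 0 0 0 0 4 0], max=4
Drop 2: O rot1 at col 4 lands with bottom-row=4; cleared 0 line(s) (total 0); column heights now [0 0 0 0 6 6 0], max=6
Drop 3: O rot1 at col 4 lands with bottom-row=6; cleared 0 line(s) (total 0); column heights now [0 0 0 0 8 8 0], max=8

Answer: 0 0 0 0 8 8 0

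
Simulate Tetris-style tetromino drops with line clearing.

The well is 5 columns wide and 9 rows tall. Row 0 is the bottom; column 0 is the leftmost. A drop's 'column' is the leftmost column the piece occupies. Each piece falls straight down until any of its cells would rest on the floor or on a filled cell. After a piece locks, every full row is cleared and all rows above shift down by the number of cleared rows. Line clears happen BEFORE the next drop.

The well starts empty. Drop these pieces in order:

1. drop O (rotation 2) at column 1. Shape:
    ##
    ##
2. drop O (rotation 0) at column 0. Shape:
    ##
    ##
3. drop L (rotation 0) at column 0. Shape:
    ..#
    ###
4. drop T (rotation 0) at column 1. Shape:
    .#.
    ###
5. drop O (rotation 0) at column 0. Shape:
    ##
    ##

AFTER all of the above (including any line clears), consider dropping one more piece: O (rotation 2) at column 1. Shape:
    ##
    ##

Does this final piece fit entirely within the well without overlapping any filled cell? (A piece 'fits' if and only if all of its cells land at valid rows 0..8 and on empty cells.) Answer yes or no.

Drop 1: O rot2 at col 1 lands with bottom-row=0; cleared 0 line(s) (total 0); column heights now [0 2 2 0 0], max=2
Drop 2: O rot0 at col 0 lands with bottom-row=2; cleared 0 line(s) (total 0); column heights now [4 4 2 0 0], max=4
Drop 3: L rot0 at col 0 lands with bottom-row=4; cleared 0 line(s) (total 0); column heights now [5 5 6 0 0], max=6
Drop 4: T rot0 at col 1 lands with bottom-row=6; cleared 0 line(s) (total 0); column heights now [5 7 8 7 0], max=8
Drop 5: O rot0 at col 0 lands with bottom-row=7; cleared 0 line(s) (total 0); column heights now [9 9 8 7 0], max=9
Test piece O rot2 at col 1 (width 2): heights before test = [9 9 8 7 0]; fits = False

Answer: no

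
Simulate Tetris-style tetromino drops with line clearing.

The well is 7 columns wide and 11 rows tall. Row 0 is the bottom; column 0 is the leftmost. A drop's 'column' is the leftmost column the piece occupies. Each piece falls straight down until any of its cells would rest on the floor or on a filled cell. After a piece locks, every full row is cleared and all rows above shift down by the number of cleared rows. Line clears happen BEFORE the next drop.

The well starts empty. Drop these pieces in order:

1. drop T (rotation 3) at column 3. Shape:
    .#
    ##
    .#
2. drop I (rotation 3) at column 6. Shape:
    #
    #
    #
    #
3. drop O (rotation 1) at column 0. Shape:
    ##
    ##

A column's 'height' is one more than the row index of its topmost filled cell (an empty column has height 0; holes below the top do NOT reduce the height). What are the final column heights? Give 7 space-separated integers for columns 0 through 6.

Drop 1: T rot3 at col 3 lands with bottom-row=0; cleared 0 line(s) (total 0); column heights now [0 0 0 2 3 0 0], max=3
Drop 2: I rot3 at col 6 lands with bottom-row=0; cleared 0 line(s) (total 0); column heights now [0 0 0 2 3 0 4], max=4
Drop 3: O rot1 at col 0 lands with bottom-row=0; cleared 0 line(s) (total 0); column heights now [2 2 0 2 3 0 4], max=4

Answer: 2 2 0 2 3 0 4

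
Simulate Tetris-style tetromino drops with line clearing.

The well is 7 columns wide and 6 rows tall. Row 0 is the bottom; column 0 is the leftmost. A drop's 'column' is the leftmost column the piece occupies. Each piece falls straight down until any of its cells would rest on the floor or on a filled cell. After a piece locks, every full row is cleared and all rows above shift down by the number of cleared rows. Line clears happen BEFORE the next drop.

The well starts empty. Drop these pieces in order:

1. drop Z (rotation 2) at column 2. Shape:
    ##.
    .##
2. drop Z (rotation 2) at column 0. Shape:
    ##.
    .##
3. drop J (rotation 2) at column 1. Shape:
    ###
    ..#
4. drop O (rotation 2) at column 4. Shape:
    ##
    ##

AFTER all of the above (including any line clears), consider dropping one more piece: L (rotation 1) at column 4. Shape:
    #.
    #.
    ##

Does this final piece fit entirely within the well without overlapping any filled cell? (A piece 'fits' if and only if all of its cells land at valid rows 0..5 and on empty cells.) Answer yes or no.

Answer: yes

Derivation:
Drop 1: Z rot2 at col 2 lands with bottom-row=0; cleared 0 line(s) (total 0); column heights now [0 0 2 2 1 0 0], max=2
Drop 2: Z rot2 at col 0 lands with bottom-row=2; cleared 0 line(s) (total 0); column heights now [4 4 3 2 1 0 0], max=4
Drop 3: J rot2 at col 1 lands with bottom-row=3; cleared 0 line(s) (total 0); column heights now [4 5 5 5 1 0 0], max=5
Drop 4: O rot2 at col 4 lands with bottom-row=1; cleared 0 line(s) (total 0); column heights now [4 5 5 5 3 3 0], max=5
Test piece L rot1 at col 4 (width 2): heights before test = [4 5 5 5 3 3 0]; fits = True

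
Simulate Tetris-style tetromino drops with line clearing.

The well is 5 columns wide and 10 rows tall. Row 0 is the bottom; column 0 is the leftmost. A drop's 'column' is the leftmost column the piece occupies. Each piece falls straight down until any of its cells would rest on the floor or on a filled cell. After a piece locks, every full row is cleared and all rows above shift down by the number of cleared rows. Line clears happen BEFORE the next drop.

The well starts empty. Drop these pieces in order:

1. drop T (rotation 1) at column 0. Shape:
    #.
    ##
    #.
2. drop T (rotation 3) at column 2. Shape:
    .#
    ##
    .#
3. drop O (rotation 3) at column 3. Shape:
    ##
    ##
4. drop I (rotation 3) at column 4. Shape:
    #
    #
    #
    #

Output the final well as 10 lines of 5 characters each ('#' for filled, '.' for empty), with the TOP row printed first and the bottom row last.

Drop 1: T rot1 at col 0 lands with bottom-row=0; cleared 0 line(s) (total 0); column heights now [3 2 0 0 0], max=3
Drop 2: T rot3 at col 2 lands with bottom-row=0; cleared 0 line(s) (total 0); column heights now [3 2 2 3 0], max=3
Drop 3: O rot3 at col 3 lands with bottom-row=3; cleared 0 line(s) (total 0); column heights now [3 2 2 5 5], max=5
Drop 4: I rot3 at col 4 lands with bottom-row=5; cleared 0 line(s) (total 0); column heights now [3 2 2 5 9], max=9

Answer: .....
....#
....#
....#
....#
...##
...##
#..#.
####.
#..#.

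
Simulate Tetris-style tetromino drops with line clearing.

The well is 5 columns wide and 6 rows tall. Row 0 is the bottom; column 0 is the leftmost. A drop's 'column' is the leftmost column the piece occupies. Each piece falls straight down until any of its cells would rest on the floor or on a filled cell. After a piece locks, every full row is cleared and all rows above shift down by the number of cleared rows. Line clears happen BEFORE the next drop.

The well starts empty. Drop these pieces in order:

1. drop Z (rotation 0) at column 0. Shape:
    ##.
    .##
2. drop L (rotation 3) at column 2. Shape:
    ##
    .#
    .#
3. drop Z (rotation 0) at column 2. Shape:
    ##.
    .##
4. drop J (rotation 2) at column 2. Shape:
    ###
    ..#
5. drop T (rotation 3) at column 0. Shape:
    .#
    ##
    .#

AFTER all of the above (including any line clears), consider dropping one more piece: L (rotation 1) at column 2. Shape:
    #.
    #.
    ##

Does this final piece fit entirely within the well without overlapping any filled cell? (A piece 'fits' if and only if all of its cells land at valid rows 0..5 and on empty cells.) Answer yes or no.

Answer: no

Derivation:
Drop 1: Z rot0 at col 0 lands with bottom-row=0; cleared 0 line(s) (total 0); column heights now [2 2 1 0 0], max=2
Drop 2: L rot3 at col 2 lands with bottom-row=0; cleared 0 line(s) (total 0); column heights now [2 2 3 3 0], max=3
Drop 3: Z rot0 at col 2 lands with bottom-row=3; cleared 0 line(s) (total 0); column heights now [2 2 5 5 4], max=5
Drop 4: J rot2 at col 2 lands with bottom-row=4; cleared 0 line(s) (total 0); column heights now [2 2 6 6 6], max=6
Drop 5: T rot3 at col 0 lands with bottom-row=2; cleared 0 line(s) (total 0); column heights now [4 5 6 6 6], max=6
Test piece L rot1 at col 2 (width 2): heights before test = [4 5 6 6 6]; fits = False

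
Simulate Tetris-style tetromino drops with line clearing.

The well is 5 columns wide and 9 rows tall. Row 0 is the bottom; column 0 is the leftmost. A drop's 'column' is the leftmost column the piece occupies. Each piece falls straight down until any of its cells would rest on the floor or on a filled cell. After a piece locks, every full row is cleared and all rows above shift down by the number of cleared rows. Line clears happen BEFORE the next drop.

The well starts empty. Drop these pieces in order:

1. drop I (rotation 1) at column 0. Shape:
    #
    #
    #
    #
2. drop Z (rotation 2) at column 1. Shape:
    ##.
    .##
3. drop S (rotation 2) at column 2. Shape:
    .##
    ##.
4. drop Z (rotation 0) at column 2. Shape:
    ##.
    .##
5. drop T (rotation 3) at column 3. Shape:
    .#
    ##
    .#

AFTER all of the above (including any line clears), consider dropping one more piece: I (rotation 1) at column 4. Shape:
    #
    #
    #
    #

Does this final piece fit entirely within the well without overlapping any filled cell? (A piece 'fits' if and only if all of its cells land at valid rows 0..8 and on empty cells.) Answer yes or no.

Answer: no

Derivation:
Drop 1: I rot1 at col 0 lands with bottom-row=0; cleared 0 line(s) (total 0); column heights now [4 0 0 0 0], max=4
Drop 2: Z rot2 at col 1 lands with bottom-row=0; cleared 0 line(s) (total 0); column heights now [4 2 2 1 0], max=4
Drop 3: S rot2 at col 2 lands with bottom-row=2; cleared 0 line(s) (total 0); column heights now [4 2 3 4 4], max=4
Drop 4: Z rot0 at col 2 lands with bottom-row=4; cleared 0 line(s) (total 0); column heights now [4 2 6 6 5], max=6
Drop 5: T rot3 at col 3 lands with bottom-row=5; cleared 0 line(s) (total 0); column heights now [4 2 6 7 8], max=8
Test piece I rot1 at col 4 (width 1): heights before test = [4 2 6 7 8]; fits = False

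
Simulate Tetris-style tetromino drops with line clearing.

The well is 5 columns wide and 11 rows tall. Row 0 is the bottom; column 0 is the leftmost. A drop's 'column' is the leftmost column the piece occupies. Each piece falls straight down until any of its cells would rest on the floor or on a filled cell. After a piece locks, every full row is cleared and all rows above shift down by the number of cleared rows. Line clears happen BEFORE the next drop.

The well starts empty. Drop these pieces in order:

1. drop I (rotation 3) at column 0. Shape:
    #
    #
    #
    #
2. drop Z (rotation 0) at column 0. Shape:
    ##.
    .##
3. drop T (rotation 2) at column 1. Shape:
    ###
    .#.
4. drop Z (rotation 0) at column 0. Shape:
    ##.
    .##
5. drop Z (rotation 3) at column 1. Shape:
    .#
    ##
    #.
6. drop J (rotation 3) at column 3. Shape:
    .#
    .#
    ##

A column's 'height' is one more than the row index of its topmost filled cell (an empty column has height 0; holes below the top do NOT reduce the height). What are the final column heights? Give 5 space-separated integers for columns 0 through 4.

Answer: 8 10 11 7 9

Derivation:
Drop 1: I rot3 at col 0 lands with bottom-row=0; cleared 0 line(s) (total 0); column heights now [4 0 0 0 0], max=4
Drop 2: Z rot0 at col 0 lands with bottom-row=3; cleared 0 line(s) (total 0); column heights now [5 5 4 0 0], max=5
Drop 3: T rot2 at col 1 lands with bottom-row=4; cleared 0 line(s) (total 0); column heights now [5 6 6 6 0], max=6
Drop 4: Z rot0 at col 0 lands with bottom-row=6; cleared 0 line(s) (total 0); column heights now [8 8 7 6 0], max=8
Drop 5: Z rot3 at col 1 lands with bottom-row=8; cleared 0 line(s) (total 0); column heights now [8 10 11 6 0], max=11
Drop 6: J rot3 at col 3 lands with bottom-row=6; cleared 0 line(s) (total 0); column heights now [8 10 11 7 9], max=11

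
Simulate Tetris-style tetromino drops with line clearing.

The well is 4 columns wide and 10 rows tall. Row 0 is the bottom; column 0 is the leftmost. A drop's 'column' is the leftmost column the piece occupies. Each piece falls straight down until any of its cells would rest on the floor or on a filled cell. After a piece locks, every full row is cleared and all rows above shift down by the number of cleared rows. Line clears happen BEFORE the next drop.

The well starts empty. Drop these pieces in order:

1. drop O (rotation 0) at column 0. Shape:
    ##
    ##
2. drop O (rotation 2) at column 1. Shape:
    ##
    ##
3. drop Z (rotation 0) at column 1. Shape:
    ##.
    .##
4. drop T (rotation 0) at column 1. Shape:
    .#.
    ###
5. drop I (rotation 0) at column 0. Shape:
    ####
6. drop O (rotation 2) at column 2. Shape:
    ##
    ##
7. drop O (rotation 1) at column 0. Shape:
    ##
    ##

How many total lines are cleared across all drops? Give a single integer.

Answer: 2

Derivation:
Drop 1: O rot0 at col 0 lands with bottom-row=0; cleared 0 line(s) (total 0); column heights now [2 2 0 0], max=2
Drop 2: O rot2 at col 1 lands with bottom-row=2; cleared 0 line(s) (total 0); column heights now [2 4 4 0], max=4
Drop 3: Z rot0 at col 1 lands with bottom-row=4; cleared 0 line(s) (total 0); column heights now [2 6 6 5], max=6
Drop 4: T rot0 at col 1 lands with bottom-row=6; cleared 0 line(s) (total 0); column heights now [2 7 8 7], max=8
Drop 5: I rot0 at col 0 lands with bottom-row=8; cleared 1 line(s) (total 1); column heights now [2 7 8 7], max=8
Drop 6: O rot2 at col 2 lands with bottom-row=8; cleared 0 line(s) (total 1); column heights now [2 7 10 10], max=10
Drop 7: O rot1 at col 0 lands with bottom-row=7; cleared 1 line(s) (total 2); column heights now [8 8 9 9], max=9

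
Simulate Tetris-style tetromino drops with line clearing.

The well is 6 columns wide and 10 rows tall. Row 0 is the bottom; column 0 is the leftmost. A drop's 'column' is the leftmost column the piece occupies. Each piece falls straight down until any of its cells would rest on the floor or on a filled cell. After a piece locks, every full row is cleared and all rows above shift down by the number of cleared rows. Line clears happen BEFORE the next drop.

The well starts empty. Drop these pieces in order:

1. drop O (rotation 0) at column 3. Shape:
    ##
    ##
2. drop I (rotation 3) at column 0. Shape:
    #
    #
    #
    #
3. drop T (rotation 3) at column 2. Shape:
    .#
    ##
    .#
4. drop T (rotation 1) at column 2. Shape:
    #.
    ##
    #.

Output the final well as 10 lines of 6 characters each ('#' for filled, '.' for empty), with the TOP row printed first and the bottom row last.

Answer: ......
......
......
..#...
..##..
..##..
#.##..
#..#..
#..##.
#..##.

Derivation:
Drop 1: O rot0 at col 3 lands with bottom-row=0; cleared 0 line(s) (total 0); column heights now [0 0 0 2 2 0], max=2
Drop 2: I rot3 at col 0 lands with bottom-row=0; cleared 0 line(s) (total 0); column heights now [4 0 0 2 2 0], max=4
Drop 3: T rot3 at col 2 lands with bottom-row=2; cleared 0 line(s) (total 0); column heights now [4 0 4 5 2 0], max=5
Drop 4: T rot1 at col 2 lands with bottom-row=4; cleared 0 line(s) (total 0); column heights now [4 0 7 6 2 0], max=7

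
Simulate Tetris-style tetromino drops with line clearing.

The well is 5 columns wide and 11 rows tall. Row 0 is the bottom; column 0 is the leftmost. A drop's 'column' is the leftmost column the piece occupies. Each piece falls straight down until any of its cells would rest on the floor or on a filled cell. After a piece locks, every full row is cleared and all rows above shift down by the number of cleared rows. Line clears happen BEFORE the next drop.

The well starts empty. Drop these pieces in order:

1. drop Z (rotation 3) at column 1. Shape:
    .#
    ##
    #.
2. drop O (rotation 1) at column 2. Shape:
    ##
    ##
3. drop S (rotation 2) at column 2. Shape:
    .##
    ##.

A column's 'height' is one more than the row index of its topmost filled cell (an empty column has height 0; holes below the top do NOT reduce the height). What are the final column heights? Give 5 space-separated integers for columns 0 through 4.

Drop 1: Z rot3 at col 1 lands with bottom-row=0; cleared 0 line(s) (total 0); column heights now [0 2 3 0 0], max=3
Drop 2: O rot1 at col 2 lands with bottom-row=3; cleared 0 line(s) (total 0); column heights now [0 2 5 5 0], max=5
Drop 3: S rot2 at col 2 lands with bottom-row=5; cleared 0 line(s) (total 0); column heights now [0 2 6 7 7], max=7

Answer: 0 2 6 7 7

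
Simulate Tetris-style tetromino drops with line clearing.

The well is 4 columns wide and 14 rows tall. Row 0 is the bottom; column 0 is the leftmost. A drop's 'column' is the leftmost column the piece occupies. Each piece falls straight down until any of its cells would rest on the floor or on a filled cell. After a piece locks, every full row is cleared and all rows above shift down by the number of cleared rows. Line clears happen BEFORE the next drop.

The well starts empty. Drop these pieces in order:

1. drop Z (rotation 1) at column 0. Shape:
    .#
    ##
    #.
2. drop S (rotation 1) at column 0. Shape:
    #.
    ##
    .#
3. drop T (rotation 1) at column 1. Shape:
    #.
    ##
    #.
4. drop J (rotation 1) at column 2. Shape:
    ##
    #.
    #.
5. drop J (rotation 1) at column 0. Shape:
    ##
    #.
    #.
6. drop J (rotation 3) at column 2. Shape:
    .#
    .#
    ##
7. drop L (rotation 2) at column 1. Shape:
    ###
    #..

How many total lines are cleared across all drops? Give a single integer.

Drop 1: Z rot1 at col 0 lands with bottom-row=0; cleared 0 line(s) (total 0); column heights now [2 3 0 0], max=3
Drop 2: S rot1 at col 0 lands with bottom-row=3; cleared 0 line(s) (total 0); column heights now [6 5 0 0], max=6
Drop 3: T rot1 at col 1 lands with bottom-row=5; cleared 0 line(s) (total 0); column heights now [6 8 7 0], max=8
Drop 4: J rot1 at col 2 lands with bottom-row=7; cleared 0 line(s) (total 0); column heights now [6 8 10 10], max=10
Drop 5: J rot1 at col 0 lands with bottom-row=6; cleared 0 line(s) (total 0); column heights now [9 9 10 10], max=10
Drop 6: J rot3 at col 2 lands with bottom-row=10; cleared 0 line(s) (total 0); column heights now [9 9 11 13], max=13
Drop 7: L rot2 at col 1 lands with bottom-row=12; cleared 0 line(s) (total 0); column heights now [9 14 14 14], max=14

Answer: 0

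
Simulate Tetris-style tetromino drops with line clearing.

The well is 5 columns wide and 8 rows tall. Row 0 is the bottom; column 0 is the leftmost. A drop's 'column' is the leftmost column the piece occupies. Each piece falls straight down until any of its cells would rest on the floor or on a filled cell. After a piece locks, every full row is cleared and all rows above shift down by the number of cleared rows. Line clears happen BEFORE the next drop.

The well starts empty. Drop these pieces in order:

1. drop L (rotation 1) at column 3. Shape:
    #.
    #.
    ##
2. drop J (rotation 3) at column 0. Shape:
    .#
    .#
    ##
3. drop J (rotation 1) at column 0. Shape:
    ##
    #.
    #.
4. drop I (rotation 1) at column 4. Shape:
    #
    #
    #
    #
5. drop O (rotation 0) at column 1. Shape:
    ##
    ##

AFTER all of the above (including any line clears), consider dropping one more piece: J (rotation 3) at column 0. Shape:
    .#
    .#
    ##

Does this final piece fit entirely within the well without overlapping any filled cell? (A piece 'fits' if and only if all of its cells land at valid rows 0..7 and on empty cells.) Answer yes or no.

Drop 1: L rot1 at col 3 lands with bottom-row=0; cleared 0 line(s) (total 0); column heights now [0 0 0 3 1], max=3
Drop 2: J rot3 at col 0 lands with bottom-row=0; cleared 0 line(s) (total 0); column heights now [1 3 0 3 1], max=3
Drop 3: J rot1 at col 0 lands with bottom-row=1; cleared 0 line(s) (total 0); column heights now [4 4 0 3 1], max=4
Drop 4: I rot1 at col 4 lands with bottom-row=1; cleared 0 line(s) (total 0); column heights now [4 4 0 3 5], max=5
Drop 5: O rot0 at col 1 lands with bottom-row=4; cleared 0 line(s) (total 0); column heights now [4 6 6 3 5], max=6
Test piece J rot3 at col 0 (width 2): heights before test = [4 6 6 3 5]; fits = False

Answer: no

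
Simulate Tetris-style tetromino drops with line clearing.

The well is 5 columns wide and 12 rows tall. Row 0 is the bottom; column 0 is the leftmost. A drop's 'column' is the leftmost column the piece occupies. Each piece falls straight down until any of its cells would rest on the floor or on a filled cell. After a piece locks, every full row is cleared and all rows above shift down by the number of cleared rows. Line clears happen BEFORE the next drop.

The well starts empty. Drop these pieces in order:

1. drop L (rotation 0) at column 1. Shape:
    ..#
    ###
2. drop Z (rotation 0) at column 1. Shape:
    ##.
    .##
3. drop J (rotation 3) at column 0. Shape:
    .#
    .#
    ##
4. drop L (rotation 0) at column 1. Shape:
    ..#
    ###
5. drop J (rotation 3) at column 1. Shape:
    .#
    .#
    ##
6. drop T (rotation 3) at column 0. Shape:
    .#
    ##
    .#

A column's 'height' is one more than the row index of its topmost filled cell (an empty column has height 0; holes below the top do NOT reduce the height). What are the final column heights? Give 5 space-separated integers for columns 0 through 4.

Drop 1: L rot0 at col 1 lands with bottom-row=0; cleared 0 line(s) (total 0); column heights now [0 1 1 2 0], max=2
Drop 2: Z rot0 at col 1 lands with bottom-row=2; cleared 0 line(s) (total 0); column heights now [0 4 4 3 0], max=4
Drop 3: J rot3 at col 0 lands with bottom-row=4; cleared 0 line(s) (total 0); column heights now [5 7 4 3 0], max=7
Drop 4: L rot0 at col 1 lands with bottom-row=7; cleared 0 line(s) (total 0); column heights now [5 8 8 9 0], max=9
Drop 5: J rot3 at col 1 lands with bottom-row=8; cleared 0 line(s) (total 0); column heights now [5 9 11 9 0], max=11
Drop 6: T rot3 at col 0 lands with bottom-row=9; cleared 0 line(s) (total 0); column heights now [11 12 11 9 0], max=12

Answer: 11 12 11 9 0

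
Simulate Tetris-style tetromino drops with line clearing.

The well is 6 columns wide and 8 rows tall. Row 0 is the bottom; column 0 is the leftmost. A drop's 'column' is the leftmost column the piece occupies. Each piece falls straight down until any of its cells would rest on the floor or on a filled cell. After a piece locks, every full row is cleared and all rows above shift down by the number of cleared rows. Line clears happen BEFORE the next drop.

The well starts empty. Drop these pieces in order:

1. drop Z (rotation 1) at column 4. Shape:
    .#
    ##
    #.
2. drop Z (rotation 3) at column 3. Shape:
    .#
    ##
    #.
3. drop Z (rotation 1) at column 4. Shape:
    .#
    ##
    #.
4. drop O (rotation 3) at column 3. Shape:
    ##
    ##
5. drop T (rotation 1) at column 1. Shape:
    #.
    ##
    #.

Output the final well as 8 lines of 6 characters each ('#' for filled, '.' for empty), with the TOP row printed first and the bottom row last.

Answer: ...##.
...###
....##
....#.
....#.
.#.###
.#####
.#..#.

Derivation:
Drop 1: Z rot1 at col 4 lands with bottom-row=0; cleared 0 line(s) (total 0); column heights now [0 0 0 0 2 3], max=3
Drop 2: Z rot3 at col 3 lands with bottom-row=1; cleared 0 line(s) (total 0); column heights now [0 0 0 3 4 3], max=4
Drop 3: Z rot1 at col 4 lands with bottom-row=4; cleared 0 line(s) (total 0); column heights now [0 0 0 3 6 7], max=7
Drop 4: O rot3 at col 3 lands with bottom-row=6; cleared 0 line(s) (total 0); column heights now [0 0 0 8 8 7], max=8
Drop 5: T rot1 at col 1 lands with bottom-row=0; cleared 0 line(s) (total 0); column heights now [0 3 2 8 8 7], max=8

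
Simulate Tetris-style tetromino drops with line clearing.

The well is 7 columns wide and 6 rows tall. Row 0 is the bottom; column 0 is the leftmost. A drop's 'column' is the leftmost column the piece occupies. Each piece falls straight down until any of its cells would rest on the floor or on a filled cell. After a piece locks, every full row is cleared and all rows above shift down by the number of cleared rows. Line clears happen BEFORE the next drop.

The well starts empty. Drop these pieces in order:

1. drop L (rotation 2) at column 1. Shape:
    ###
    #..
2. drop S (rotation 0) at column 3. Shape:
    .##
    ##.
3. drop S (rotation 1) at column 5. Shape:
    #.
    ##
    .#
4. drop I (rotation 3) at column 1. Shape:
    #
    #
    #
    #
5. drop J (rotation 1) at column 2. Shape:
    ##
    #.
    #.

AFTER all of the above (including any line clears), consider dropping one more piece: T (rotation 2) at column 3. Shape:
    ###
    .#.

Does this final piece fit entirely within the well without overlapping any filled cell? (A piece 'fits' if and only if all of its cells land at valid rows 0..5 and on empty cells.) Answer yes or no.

Answer: no

Derivation:
Drop 1: L rot2 at col 1 lands with bottom-row=0; cleared 0 line(s) (total 0); column heights now [0 2 2 2 0 0 0], max=2
Drop 2: S rot0 at col 3 lands with bottom-row=2; cleared 0 line(s) (total 0); column heights now [0 2 2 3 4 4 0], max=4
Drop 3: S rot1 at col 5 lands with bottom-row=3; cleared 0 line(s) (total 0); column heights now [0 2 2 3 4 6 5], max=6
Drop 4: I rot3 at col 1 lands with bottom-row=2; cleared 0 line(s) (total 0); column heights now [0 6 2 3 4 6 5], max=6
Drop 5: J rot1 at col 2 lands with bottom-row=2; cleared 0 line(s) (total 0); column heights now [0 6 5 5 4 6 5], max=6
Test piece T rot2 at col 3 (width 3): heights before test = [0 6 5 5 4 6 5]; fits = False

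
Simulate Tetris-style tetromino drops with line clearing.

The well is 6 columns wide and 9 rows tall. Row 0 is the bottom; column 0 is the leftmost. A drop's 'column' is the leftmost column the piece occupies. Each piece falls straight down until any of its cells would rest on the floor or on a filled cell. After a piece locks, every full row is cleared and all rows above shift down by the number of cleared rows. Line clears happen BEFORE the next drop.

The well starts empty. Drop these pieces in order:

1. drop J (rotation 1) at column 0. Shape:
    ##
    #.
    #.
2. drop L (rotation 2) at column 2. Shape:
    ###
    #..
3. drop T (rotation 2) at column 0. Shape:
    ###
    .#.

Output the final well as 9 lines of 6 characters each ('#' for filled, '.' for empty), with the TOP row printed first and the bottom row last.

Answer: ......
......
......
......
###...
.#....
##....
#.###.
#.#...

Derivation:
Drop 1: J rot1 at col 0 lands with bottom-row=0; cleared 0 line(s) (total 0); column heights now [3 3 0 0 0 0], max=3
Drop 2: L rot2 at col 2 lands with bottom-row=0; cleared 0 line(s) (total 0); column heights now [3 3 2 2 2 0], max=3
Drop 3: T rot2 at col 0 lands with bottom-row=3; cleared 0 line(s) (total 0); column heights now [5 5 5 2 2 0], max=5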